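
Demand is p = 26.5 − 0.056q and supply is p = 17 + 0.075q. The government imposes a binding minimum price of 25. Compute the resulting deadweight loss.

Competitive equilibrium: 26.5 − 0.056q = 17 + 0.075q → q* = 72.5191, p* = 22.4389.
At the floor p = 25, quantity demanded = (26.5 − 25)/0.056 = 26.7857.
Sellers' marginal cost at q' = 26.7857: 17 + 0.075·26.7857 = 19.0089.
Δq = 72.5191 − 26.7857 = 45.7334; wedge = 25 − 19.0089 = 5.9911.
DWL = ½ × 45.7334 × 5.9911 = 137.

137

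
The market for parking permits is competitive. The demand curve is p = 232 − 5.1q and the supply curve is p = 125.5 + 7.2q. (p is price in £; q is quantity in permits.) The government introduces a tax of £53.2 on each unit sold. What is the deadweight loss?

Competitive equilibrium: 232 − 5.1q = 125.5 + 7.2q → q* = 8.6585, p* = 187.8415.
With the tax, the buyer price exceeds the seller price by 53.2: (232 − 5.1q) − (125.5 + 7.2q) = 53.2 → q' = 4.3333.
Δq = 8.6585 − 4.3333 = 4.3252; the wedge equals the tax, 53.2.
Welfare loss = ½ × 4.3252 × 53.2 = £115.05.

£115.05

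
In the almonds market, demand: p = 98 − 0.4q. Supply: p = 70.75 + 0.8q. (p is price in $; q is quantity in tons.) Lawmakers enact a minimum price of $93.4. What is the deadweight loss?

Competitive equilibrium: 98 − 0.4q = 70.75 + 0.8q → q* = 22.7083, p* = 88.9167.
At the floor p = 93.4, quantity demanded = (98 − 93.4)/0.4 = 11.5.
Sellers' marginal cost at q' = 11.5: 70.75 + 0.8·11.5 = 79.95.
Δq = 22.7083 − 11.5 = 11.2083; wedge = 93.4 − 79.95 = 13.45.
DWL = ½ × 11.2083 × 13.45 = $75.38.

$75.38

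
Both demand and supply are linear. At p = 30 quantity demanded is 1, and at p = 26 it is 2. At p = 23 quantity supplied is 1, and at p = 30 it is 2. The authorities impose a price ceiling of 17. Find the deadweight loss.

Demand slope = (26 − 30)/(2 − 1) = −4, so p = 34 − 4q.
Supply slope = (30 − 23)/(2 − 1) = 7, so p = 16 + 7q.
Competitive equilibrium: 34 − 4q = 16 + 7q → q* = 1.6364, p* = 27.4545.
At the ceiling p = 17, quantity supplied = (17 − 16)/7 = 0.1429.
Willingness to pay at q' = 0.1429: 34 − 4·0.1429 = 33.4284.
Δq = 1.6364 − 0.1429 = 1.4935; wedge = 33.4284 − 17 = 16.4284.
Deadweight loss = ½ × 1.4935 × 16.4284 = 12.27.

12.27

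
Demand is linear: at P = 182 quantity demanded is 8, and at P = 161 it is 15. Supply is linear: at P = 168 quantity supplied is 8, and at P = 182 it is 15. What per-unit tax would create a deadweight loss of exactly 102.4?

Demand slope = (161 − 182)/(15 − 8) = −3, so P = 206 − 3Q.
Supply slope = (182 − 168)/(15 − 8) = 2, so P = 152 + 2Q.
Competitive equilibrium: 206 − 3Q = 152 + 2Q → Q* = 10.8, P* = 173.6.
A tax t gives ΔQ = t/5 and wedge t, so DWL = t²/10.
t²/10 = 102.4 → t² = 1024 → t = 32.

32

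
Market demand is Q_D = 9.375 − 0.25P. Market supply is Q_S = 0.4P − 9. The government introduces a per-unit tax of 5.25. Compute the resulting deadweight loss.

2.12

In inverse form: demand P = 37.5 − 4Q, supply P = 22.5 + 2.5Q.
Competitive equilibrium: 37.5 − 4Q = 22.5 + 2.5Q → Q* = 2.3077, P* = 28.2692.
With the tax, the buyer price exceeds the seller price by 5.25: (37.5 − 4Q) − (22.5 + 2.5Q) = 5.25 → Q' = 1.5.
ΔQ = 2.3077 − 1.5 = 0.8077; the wedge equals the tax, 5.25.
Deadweight loss = ½ × 0.8077 × 5.25 = 2.12.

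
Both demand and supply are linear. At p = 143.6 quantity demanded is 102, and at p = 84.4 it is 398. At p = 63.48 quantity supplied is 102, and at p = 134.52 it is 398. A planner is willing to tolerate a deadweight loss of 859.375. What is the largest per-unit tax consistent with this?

Demand slope = (84.4 − 143.6)/(398 − 102) = −0.2, so p = 164 − 0.2q.
Supply slope = (134.52 − 63.48)/(398 − 102) = 0.24, so p = 39 + 0.24q.
Competitive equilibrium: 164 − 0.2q = 39 + 0.24q → q* = 284.0909, p* = 107.1818.
A tax t gives Δq = t/0.44 and wedge t, so DWL = t²/0.88.
t²/0.88 = 859.375 → t² = 756.25 → t = 27.5.

27.5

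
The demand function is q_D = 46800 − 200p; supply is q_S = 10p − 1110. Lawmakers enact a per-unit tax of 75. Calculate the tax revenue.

In inverse form: demand p = 234 − 0.005q, supply p = 111 + 0.1q.
Competitive equilibrium: 234 − 0.005q = 111 + 0.1q → q* = 1171.42857, p* = 228.14286.
With the tax, the buyer price exceeds the seller price by 75: (234 − 0.005q) − (111 + 0.1q) = 75 → q' = 457.14286.
Tax revenue = 75 × 457.14286 = 34285.71.

34285.71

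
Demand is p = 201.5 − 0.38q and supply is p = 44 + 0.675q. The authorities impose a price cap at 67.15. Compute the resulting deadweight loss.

Competitive equilibrium: 201.5 − 0.38q = 44 + 0.675q → q* = 149.2891, p* = 144.7701.
At the ceiling p = 67.15, quantity supplied = (67.15 − 44)/0.675 = 34.2963.
Willingness to pay at q' = 34.2963: 201.5 − 0.38·34.2963 = 188.4674.
Δq = 149.2891 − 34.2963 = 114.9928; wedge = 188.4674 − 67.15 = 121.3174.
Deadweight loss = ½ × 114.9928 × 121.3174 = 6975.31.

6975.31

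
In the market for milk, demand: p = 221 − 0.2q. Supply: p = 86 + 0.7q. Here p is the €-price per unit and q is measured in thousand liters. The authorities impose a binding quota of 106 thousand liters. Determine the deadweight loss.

Competitive equilibrium: 221 − 0.2q = 86 + 0.7q → q* = 150, p* = 191.
At q = 106: demand price = 221 − 0.2·106 = 199.8; supply price = 86 + 0.7·106 = 160.2.
Δq = 150 − 106 = 44; wedge = 199.8 − 160.2 = 39.6.
The triangle = ½ × 44 × 39.6 = €871.20 thousand.

€871.20 thousand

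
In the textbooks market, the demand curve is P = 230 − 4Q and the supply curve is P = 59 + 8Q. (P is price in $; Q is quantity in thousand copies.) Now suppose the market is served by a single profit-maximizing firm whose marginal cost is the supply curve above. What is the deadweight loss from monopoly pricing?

Competitive equilibrium: 230 − 4Q = 59 + 8Q → Q* = 14.25, P* = 173.
Marginal revenue: MR = 230 − 8Q. Set MR = MC: 230 − 8Q = 59 + 8Q → Q_m = 10.6875.
Price P_m = 230 − 4·10.6875 = 187.25; MC(Q_m) = 59 + 8·10.6875 = 144.5.
Competitive Q* = 14.25, so ΔQ = 3.5625; wedge = 187.25 − 144.5 = 42.75.
DWL = ½ × 3.5625 × 42.75 = $76.15 thousand.

$76.15 thousand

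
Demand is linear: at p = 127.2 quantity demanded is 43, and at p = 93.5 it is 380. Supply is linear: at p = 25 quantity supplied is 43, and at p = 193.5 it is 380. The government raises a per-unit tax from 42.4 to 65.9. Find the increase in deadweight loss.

2120.875

Demand slope = (93.5 − 127.2)/(380 − 43) = −0.1, so p = 131.5 − 0.1q.
Supply slope = (193.5 − 25)/(380 − 43) = 0.5, so p = 3.5 + 0.5q.
Competitive equilibrium: 131.5 − 0.1q = 3.5 + 0.5q → q* = 213.3333, p* = 110.1667.
For a per-unit tax t: Δq = t/0.6, so DWL = ½·t·(t/0.6) = t²/1.2.
At t = 42.4: DWL = 1498.133. At t = 65.9: DWL = 3619.008.
Increase = 3619.008 − 1498.133 = 2120.875.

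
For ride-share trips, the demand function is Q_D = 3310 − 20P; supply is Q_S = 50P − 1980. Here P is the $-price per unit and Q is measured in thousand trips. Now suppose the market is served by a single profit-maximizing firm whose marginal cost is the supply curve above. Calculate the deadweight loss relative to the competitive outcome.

$19656.26 thousand

In inverse form: demand P = 165.5 − 0.05Q, supply P = 39.6 + 0.02Q.
Competitive equilibrium: 165.5 − 0.05Q = 39.6 + 0.02Q → Q* = 1798.57143, P* = 75.57143.
Marginal revenue: MR = 165.5 − 0.1Q. Set MR = MC: 165.5 − 0.1Q = 39.6 + 0.02Q → Q_m = 1049.16667.
Price P_m = 165.5 − 0.05·1049.16667 = 113.04167; MC(Q_m) = 39.6 + 0.02·1049.16667 = 60.58333.
Competitive Q* = 1798.57143, so ΔQ = 749.40476; wedge = 113.04167 − 60.58333 = 52.45834.
DWL = ½ × 749.40476 × 52.45834 = $19656.26 thousand.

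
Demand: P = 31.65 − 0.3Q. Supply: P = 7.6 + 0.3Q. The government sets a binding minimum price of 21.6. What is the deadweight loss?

Competitive equilibrium: 31.65 − 0.3Q = 7.6 + 0.3Q → Q* = 40.0833, P* = 19.625.
At the floor P = 21.6, quantity demanded = (31.65 − 21.6)/0.3 = 33.5.
Sellers' marginal cost at Q' = 33.5: 7.6 + 0.3·33.5 = 17.65.
ΔQ = 40.0833 − 33.5 = 6.5833; wedge = 21.6 − 17.65 = 3.95.
The triangle = ½ × 6.5833 × 3.95 = 13.

13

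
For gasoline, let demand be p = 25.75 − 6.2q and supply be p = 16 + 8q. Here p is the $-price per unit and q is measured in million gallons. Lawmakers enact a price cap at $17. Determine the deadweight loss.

$2.24 million

Competitive equilibrium: 25.75 − 6.2q = 16 + 8q → q* = 0.6866, p* = 21.493.
At the ceiling p = 17, quantity supplied = (17 − 16)/8 = 0.125.
Willingness to pay at q' = 0.125: 25.75 − 6.2·0.125 = 24.975.
Δq = 0.6866 − 0.125 = 0.5616; wedge = 24.975 − 17 = 7.975.
DWL = ½ × 0.5616 × 7.975 = $2.24 million.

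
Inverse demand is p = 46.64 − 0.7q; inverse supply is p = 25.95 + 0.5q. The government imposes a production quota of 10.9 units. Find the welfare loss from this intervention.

24.13

Competitive equilibrium: 46.64 − 0.7q = 25.95 + 0.5q → q* = 17.2417, p* = 34.5708.
At q = 10.9: demand price = 46.64 − 0.7·10.9 = 39.01; supply price = 25.95 + 0.5·10.9 = 31.4.
Δq = 17.2417 − 10.9 = 6.3417; wedge = 39.01 − 31.4 = 7.61.
The triangle = ½ × 6.3417 × 7.61 = 24.13.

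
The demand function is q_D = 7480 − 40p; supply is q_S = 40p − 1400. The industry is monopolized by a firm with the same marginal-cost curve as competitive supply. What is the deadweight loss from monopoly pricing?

In inverse form: demand p = 187 − 0.025q, supply p = 35 + 0.025q.
Competitive equilibrium: 187 − 0.025q = 35 + 0.025q → q* = 3040, p* = 111.
Marginal revenue: MR = 187 − 0.05q. Set MR = MC: 187 − 0.05q = 35 + 0.025q → q_m = 2026.66667.
Price p_m = 187 − 0.025·2026.66667 = 136.33333; MC(q_m) = 35 + 0.025·2026.66667 = 85.66667.
Competitive q* = 3040, so Δq = 1013.33333; wedge = 136.33333 − 85.66667 = 50.66666.
Welfare loss = ½ × 1013.33333 × 50.66666 = 25671.11.

25671.11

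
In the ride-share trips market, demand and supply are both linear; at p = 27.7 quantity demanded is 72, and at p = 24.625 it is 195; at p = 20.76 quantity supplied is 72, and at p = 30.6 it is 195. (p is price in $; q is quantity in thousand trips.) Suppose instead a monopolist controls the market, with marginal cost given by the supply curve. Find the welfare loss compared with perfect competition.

$37.03 thousand

Demand slope = (24.625 − 27.7)/(195 − 72) = −0.025, so p = 29.5 − 0.025q.
Supply slope = (30.6 − 20.76)/(195 − 72) = 0.08, so p = 15 + 0.08q.
Competitive equilibrium: 29.5 − 0.025q = 15 + 0.08q → q* = 138.0952, p* = 26.0476.
Marginal revenue: MR = 29.5 − 0.05q. Set MR = MC: 29.5 − 0.05q = 15 + 0.08q → q_m = 111.5385.
Price p_m = 29.5 − 0.025·111.5385 = 26.7115; MC(q_m) = 15 + 0.08·111.5385 = 23.9231.
Competitive q* = 138.0952, so Δq = 26.5567; wedge = 26.7115 − 23.9231 = 2.7884.
The triangle = ½ × 26.5567 × 2.7884 = $37.03 thousand.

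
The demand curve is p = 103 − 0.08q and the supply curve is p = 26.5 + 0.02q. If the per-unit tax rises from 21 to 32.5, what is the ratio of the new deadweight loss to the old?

2.395

Competitive equilibrium: 103 − 0.08q = 26.5 + 0.02q → q* = 765, p* = 41.8.
For a per-unit tax t: Δq = t/0.1, so DWL = ½·t·(t/0.1) = t²/0.2.
At t = 21: DWL = 2205. At t = 32.5: DWL = 5281.25.
Ratio = (32.5/21)² = 2.395.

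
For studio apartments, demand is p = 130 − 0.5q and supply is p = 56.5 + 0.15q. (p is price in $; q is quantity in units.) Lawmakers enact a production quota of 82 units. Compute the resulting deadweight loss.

Competitive equilibrium: 130 − 0.5q = 56.5 + 0.15q → q* = 113.0769, p* = 73.4615.
At q = 82: demand price = 130 − 0.5·82 = 89; supply price = 56.5 + 0.15·82 = 68.8.
Δq = 113.0769 − 82 = 31.0769; wedge = 89 − 68.8 = 20.2.
The triangle = ½ × 31.0769 × 20.2 = $313.88.

$313.88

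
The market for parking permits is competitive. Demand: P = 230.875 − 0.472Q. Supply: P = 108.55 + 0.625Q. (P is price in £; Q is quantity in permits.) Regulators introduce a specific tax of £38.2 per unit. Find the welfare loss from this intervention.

Competitive equilibrium: 230.875 − 0.472Q = 108.55 + 0.625Q → Q* = 111.50866, P* = 178.24291.
With the tax, the buyer price exceeds the seller price by 38.2: (230.875 − 0.472Q) − (108.55 + 0.625Q) = 38.2 → Q' = 76.68642.
ΔQ = 111.50866 − 76.68642 = 34.82224; the wedge equals the tax, 38.2.
The triangle = ½ × 34.82224 × 38.2 = £665.10.

£665.10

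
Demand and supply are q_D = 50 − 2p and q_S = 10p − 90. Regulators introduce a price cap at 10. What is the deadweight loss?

In inverse form: demand p = 25 − 0.5q, supply p = 9 + 0.1q.
Competitive equilibrium: 25 − 0.5q = 9 + 0.1q → q* = 26.6667, p* = 11.6667.
At the ceiling p = 10, quantity supplied = (10 − 9)/0.1 = 10.
Willingness to pay at q' = 10: 25 − 0.5·10 = 20.
Δq = 26.6667 − 10 = 16.6667; wedge = 20 − 10 = 10.
DWL = ½ × 16.6667 × 10 = 83.33.

83.33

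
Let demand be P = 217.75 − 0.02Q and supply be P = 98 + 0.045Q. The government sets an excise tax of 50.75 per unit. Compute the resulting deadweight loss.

Competitive equilibrium: 217.75 − 0.02Q = 98 + 0.045Q → Q* = 1842.3077, P* = 180.9038.
With the tax, the buyer price exceeds the seller price by 50.75: (217.75 − 0.02Q) − (98 + 0.045Q) = 50.75 → Q' = 1061.5385.
ΔQ = 1842.3077 − 1061.5385 = 780.7692; the wedge equals the tax, 50.75.
The triangle = ½ × 780.7692 × 50.75 = 19812.02.

19812.02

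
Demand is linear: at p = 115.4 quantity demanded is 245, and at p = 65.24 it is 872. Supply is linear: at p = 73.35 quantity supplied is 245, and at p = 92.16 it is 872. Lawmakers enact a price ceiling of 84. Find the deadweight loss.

40.91

Demand slope = (65.24 − 115.4)/(872 − 245) = −0.08, so p = 135 − 0.08q.
Supply slope = (92.16 − 73.35)/(872 − 245) = 0.03, so p = 66 + 0.03q.
Competitive equilibrium: 135 − 0.08q = 66 + 0.03q → q* = 627.2727, p* = 84.8182.
At the ceiling p = 84, quantity supplied = (84 − 66)/0.03 = 600.
Willingness to pay at q' = 600: 135 − 0.08·600 = 87.
Δq = 627.2727 − 600 = 27.2727; wedge = 87 − 84 = 3.
Welfare loss = ½ × 27.2727 × 3 = 40.91.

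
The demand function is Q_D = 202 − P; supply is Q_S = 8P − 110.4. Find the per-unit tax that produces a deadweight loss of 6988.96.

125.4

In inverse form: demand P = 202 − Q, supply P = 13.8 + 0.125Q.
Competitive equilibrium: 202 − Q = 13.8 + 0.125Q → Q* = 167.2889, P* = 34.7111.
A tax t gives ΔQ = t/1.125 and wedge t, so DWL = t²/2.25.
t²/2.25 = 6988.96 → t² = 15725.16 → t = 125.4.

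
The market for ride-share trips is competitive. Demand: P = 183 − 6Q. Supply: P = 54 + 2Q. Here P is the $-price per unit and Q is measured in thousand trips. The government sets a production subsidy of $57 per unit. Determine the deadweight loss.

$203.06 thousand

Competitive equilibrium: 183 − 6Q = 54 + 2Q → Q* = 16.125, P* = 86.25.
The subsidy lowers effective supply by 57: P = 2Q − 3.
New quantity: 183 − 6Q = 2Q − 3 → Q' = 23.25.
Overproduction ΔQ = 23.25 − 16.125 = 7.125; wedge = subsidy = 57.
DWL = ½ × 7.125 × 57 = $203.06 thousand.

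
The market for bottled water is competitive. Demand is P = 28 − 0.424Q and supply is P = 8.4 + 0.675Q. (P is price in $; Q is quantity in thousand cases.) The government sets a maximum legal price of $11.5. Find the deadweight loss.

Competitive equilibrium: 28 − 0.424Q = 8.4 + 0.675Q → Q* = 17.8344, P* = 20.4382.
At the ceiling P = 11.5, quantity supplied = (11.5 − 8.4)/0.675 = 4.5926.
Willingness to pay at Q' = 4.5926: 28 − 0.424·4.5926 = 26.0527.
ΔQ = 17.8344 − 4.5926 = 13.2418; wedge = 26.0527 − 11.5 = 14.5527.
Welfare loss = ½ × 13.2418 × 14.5527 = $96.35 thousand.

$96.35 thousand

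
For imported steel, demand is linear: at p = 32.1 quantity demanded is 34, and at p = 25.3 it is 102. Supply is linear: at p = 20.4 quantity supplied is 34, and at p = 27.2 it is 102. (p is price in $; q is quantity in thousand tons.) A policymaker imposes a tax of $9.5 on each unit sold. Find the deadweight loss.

$225.625 thousand

Demand slope = (25.3 − 32.1)/(102 − 34) = −0.1, so p = 35.5 − 0.1q.
Supply slope = (27.2 − 20.4)/(102 − 34) = 0.1, so p = 17 + 0.1q.
Competitive equilibrium: 35.5 − 0.1q = 17 + 0.1q → q* = 92.5, p* = 26.25.
With the tax, the buyer price exceeds the seller price by 9.5: (35.5 − 0.1q) − (17 + 0.1q) = 9.5 → q' = 45.
Δq = 92.5 − 45 = 47.5; the wedge equals the tax, 9.5.
Welfare loss = ½ × 47.5 × 9.5 = $225.625 thousand.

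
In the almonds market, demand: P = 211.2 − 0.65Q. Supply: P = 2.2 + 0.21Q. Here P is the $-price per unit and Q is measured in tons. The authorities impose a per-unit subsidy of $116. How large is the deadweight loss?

$7823.26

Competitive equilibrium: 211.2 − 0.65Q = 2.2 + 0.21Q → Q* = 243.02326, P* = 53.23488.
The subsidy lowers effective supply by 116: P = 0.21Q − 113.8.
New quantity: 211.2 − 0.65Q = 0.21Q − 113.8 → Q' = 377.90698.
Overproduction ΔQ = 377.90698 − 243.02326 = 134.88372; wedge = subsidy = 116.
Welfare loss = ½ × 134.88372 × 116 = $7823.26.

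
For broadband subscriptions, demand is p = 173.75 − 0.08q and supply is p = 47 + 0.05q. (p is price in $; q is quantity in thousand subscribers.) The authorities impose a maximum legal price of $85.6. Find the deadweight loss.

$2678.585 thousand

Competitive equilibrium: 173.75 − 0.08q = 47 + 0.05q → q* = 975, p* = 95.75.
At the ceiling p = 85.6, quantity supplied = (85.6 − 47)/0.05 = 772.
Willingness to pay at q' = 772: 173.75 − 0.08·772 = 111.99.
Δq = 975 − 772 = 203; wedge = 111.99 − 85.6 = 26.39.
Deadweight loss = ½ × 203 × 26.39 = $2678.585 thousand.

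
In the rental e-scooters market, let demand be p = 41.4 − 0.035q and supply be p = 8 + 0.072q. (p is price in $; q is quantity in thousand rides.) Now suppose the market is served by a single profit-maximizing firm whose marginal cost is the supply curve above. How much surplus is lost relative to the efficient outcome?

Competitive equilibrium: 41.4 − 0.035q = 8 + 0.072q → q* = 312.1495, p* = 30.4748.
Marginal revenue: MR = 41.4 − 0.07q. Set MR = MC: 41.4 − 0.07q = 8 + 0.072q → q_m = 235.2113.
Price p_m = 41.4 − 0.035·235.2113 = 33.1676; MC(q_m) = 8 + 0.072·235.2113 = 24.9352.
Competitive q* = 312.1495, so Δq = 76.9382; wedge = 33.1676 − 24.9352 = 8.2324.
The triangle = ½ × 76.9382 × 8.2324 = $316.69 thousand.

$316.69 thousand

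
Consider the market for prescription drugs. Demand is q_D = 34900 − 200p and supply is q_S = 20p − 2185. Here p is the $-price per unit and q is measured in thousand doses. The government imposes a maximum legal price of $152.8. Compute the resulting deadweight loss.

$2734.99 thousand

In inverse form: demand p = 174.5 − 0.005q, supply p = 109.25 + 0.05q.
Competitive equilibrium: 174.5 − 0.005q = 109.25 + 0.05q → q* = 1186.3636, p* = 168.5682.
At the ceiling p = 152.8, quantity supplied = (152.8 − 109.25)/0.05 = 871.
Willingness to pay at q' = 871: 174.5 − 0.005·871 = 170.145.
Δq = 1186.3636 − 871 = 315.3636; wedge = 170.145 − 152.8 = 17.345.
Welfare loss = ½ × 315.3636 × 17.345 = $2734.99 thousand.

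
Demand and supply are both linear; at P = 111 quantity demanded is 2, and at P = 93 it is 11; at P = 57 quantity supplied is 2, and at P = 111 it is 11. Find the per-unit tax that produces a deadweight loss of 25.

Demand slope = (93 − 111)/(11 − 2) = −2, so P = 115 − 2Q.
Supply slope = (111 − 57)/(11 − 2) = 6, so P = 45 + 6Q.
Competitive equilibrium: 115 − 2Q = 45 + 6Q → Q* = 8.75, P* = 97.5.
A tax t gives ΔQ = t/8 and wedge t, so DWL = t²/16.
t²/16 = 25 → t² = 400 → t = 20.

20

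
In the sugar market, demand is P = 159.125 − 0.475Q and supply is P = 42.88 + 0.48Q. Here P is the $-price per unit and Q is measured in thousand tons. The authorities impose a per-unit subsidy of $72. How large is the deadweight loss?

Competitive equilibrium: 159.125 − 0.475Q = 42.88 + 0.48Q → Q* = 121.7225, P* = 101.3068.
The subsidy lowers effective supply by 72: P = 0.48Q − 29.12.
New quantity: 159.125 − 0.475Q = 0.48Q − 29.12 → Q' = 197.1152.
Overproduction ΔQ = 197.1152 − 121.7225 = 75.3927; wedge = subsidy = 72.
DWL = ½ × 75.3927 × 72 = $2714.14 thousand.

$2714.14 thousand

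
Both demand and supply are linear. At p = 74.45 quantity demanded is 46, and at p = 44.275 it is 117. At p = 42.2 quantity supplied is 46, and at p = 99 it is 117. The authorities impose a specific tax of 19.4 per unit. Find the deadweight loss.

Demand slope = (44.275 − 74.45)/(117 − 46) = −0.425, so p = 94 − 0.425q.
Supply slope = (99 − 42.2)/(117 − 46) = 0.8, so p = 5.4 + 0.8q.
Competitive equilibrium: 94 − 0.425q = 5.4 + 0.8q → q* = 72.3265, p* = 63.2612.
With the tax, the buyer price exceeds the seller price by 19.4: (94 − 0.425q) − (5.4 + 0.8q) = 19.4 → q' = 56.4898.
Δq = 72.3265 − 56.4898 = 15.8367; the wedge equals the tax, 19.4.
The triangle = ½ × 15.8367 × 19.4 = 153.62.

153.62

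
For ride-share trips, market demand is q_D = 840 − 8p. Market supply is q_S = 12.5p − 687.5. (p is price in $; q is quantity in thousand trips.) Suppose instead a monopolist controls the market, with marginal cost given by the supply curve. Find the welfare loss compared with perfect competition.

In inverse form: demand p = 105 − 0.125q, supply p = 55 + 0.08q.
Competitive equilibrium: 105 − 0.125q = 55 + 0.08q → q* = 243.9024, p* = 74.5122.
Marginal revenue: MR = 105 − 0.25q. Set MR = MC: 105 − 0.25q = 55 + 0.08q → q_m = 151.5152.
Price p_m = 105 − 0.125·151.5152 = 86.0606; MC(q_m) = 55 + 0.08·151.5152 = 67.1212.
Competitive q* = 243.9024, so Δq = 92.3872; wedge = 86.0606 − 67.1212 = 18.9394.
DWL = ½ × 92.3872 × 18.9394 = $874.88 thousand.

$874.88 thousand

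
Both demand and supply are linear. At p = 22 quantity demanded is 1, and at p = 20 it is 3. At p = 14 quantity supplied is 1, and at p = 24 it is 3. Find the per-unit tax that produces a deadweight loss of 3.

6

Demand slope = (20 − 22)/(3 − 1) = −1, so p = 23 − q.
Supply slope = (24 − 14)/(3 − 1) = 5, so p = 9 + 5q.
Competitive equilibrium: 23 − q = 9 + 5q → q* = 2.3333, p* = 20.6667.
A tax t gives Δq = t/6 and wedge t, so DWL = t²/12.
t²/12 = 3 → t² = 36 → t = 6.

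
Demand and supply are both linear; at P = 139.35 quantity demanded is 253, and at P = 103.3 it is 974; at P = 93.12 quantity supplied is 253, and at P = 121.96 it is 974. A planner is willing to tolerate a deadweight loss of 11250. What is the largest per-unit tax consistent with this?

45

Demand slope = (103.3 − 139.35)/(974 − 253) = −0.05, so P = 152 − 0.05Q.
Supply slope = (121.96 − 93.12)/(974 − 253) = 0.04, so P = 83 + 0.04Q.
Competitive equilibrium: 152 − 0.05Q = 83 + 0.04Q → Q* = 766.6667, P* = 113.6667.
A tax t gives ΔQ = t/0.09 and wedge t, so DWL = t²/0.18.
t²/0.18 = 11250 → t² = 2025 → t = 45.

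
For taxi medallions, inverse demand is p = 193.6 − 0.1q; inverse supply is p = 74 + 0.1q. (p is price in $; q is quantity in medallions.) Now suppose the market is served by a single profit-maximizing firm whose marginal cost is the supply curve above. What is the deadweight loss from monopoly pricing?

Competitive equilibrium: 193.6 − 0.1q = 74 + 0.1q → q* = 598, p* = 133.8.
Marginal revenue: MR = 193.6 − 0.2q. Set MR = MC: 193.6 − 0.2q = 74 + 0.1q → q_m = 398.66667.
Price p_m = 193.6 − 0.1·398.66667 = 153.73333; MC(q_m) = 74 + 0.1·398.66667 = 113.86667.
Competitive q* = 598, so Δq = 199.33333; wedge = 153.73333 − 113.86667 = 39.86666.
DWL = ½ × 199.33333 × 39.86666 = $3973.38.

$3973.38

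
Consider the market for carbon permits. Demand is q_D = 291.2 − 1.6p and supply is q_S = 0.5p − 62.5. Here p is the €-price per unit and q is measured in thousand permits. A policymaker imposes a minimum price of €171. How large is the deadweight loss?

In inverse form: demand p = 182 − 0.625q, supply p = 125 + 2q.
Competitive equilibrium: 182 − 0.625q = 125 + 2q → q* = 21.7143, p* = 168.4286.
At the floor p = 171, quantity demanded = (182 − 171)/0.625 = 17.6.
Sellers' marginal cost at q' = 17.6: 125 + 2·17.6 = 160.2.
Δq = 21.7143 − 17.6 = 4.1143; wedge = 171 − 160.2 = 10.8.
Welfare loss = ½ × 4.1143 × 10.8 = €22.22 thousand.

€22.22 thousand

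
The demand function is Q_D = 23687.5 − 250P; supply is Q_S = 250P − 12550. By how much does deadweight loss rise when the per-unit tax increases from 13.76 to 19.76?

12570

In inverse form: demand P = 94.75 − 0.004Q, supply P = 50.2 + 0.004Q.
Competitive equilibrium: 94.75 − 0.004Q = 50.2 + 0.004Q → Q* = 5568.75, P* = 72.475.
For a per-unit tax t: ΔQ = t/0.008, so DWL = ½·t·(t/0.008) = t²/0.016.
At t = 13.76: DWL = 11833.6. At t = 19.76: DWL = 24403.6.
Increase = 24403.6 − 11833.6 = 12570.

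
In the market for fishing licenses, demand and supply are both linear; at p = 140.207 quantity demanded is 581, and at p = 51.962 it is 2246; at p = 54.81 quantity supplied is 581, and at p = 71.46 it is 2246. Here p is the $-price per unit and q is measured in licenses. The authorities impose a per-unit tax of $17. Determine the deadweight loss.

Demand slope = (51.962 − 140.207)/(2246 − 581) = −0.053, so p = 171 − 0.053q.
Supply slope = (71.46 − 54.81)/(2246 − 581) = 0.01, so p = 49 + 0.01q.
Competitive equilibrium: 171 − 0.053q = 49 + 0.01q → q* = 1936.5079, p* = 68.3651.
With the tax, the buyer price exceeds the seller price by 17: (171 − 0.053q) − (49 + 0.01q) = 17 → q' = 1666.6667.
Δq = 1936.5079 − 1666.6667 = 269.8412; the wedge equals the tax, 17.
The triangle = ½ × 269.8412 × 17 = $2293.65.

$2293.65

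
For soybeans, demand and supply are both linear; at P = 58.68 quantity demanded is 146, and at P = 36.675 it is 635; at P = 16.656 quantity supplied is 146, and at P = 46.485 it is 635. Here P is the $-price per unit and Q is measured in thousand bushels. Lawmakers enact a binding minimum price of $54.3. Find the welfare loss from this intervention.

$4742.04 thousand

Demand slope = (36.675 − 58.68)/(635 − 146) = −0.045, so P = 65.25 − 0.045Q.
Supply slope = (46.485 − 16.656)/(635 − 146) = 0.061, so P = 7.75 + 0.061Q.
Competitive equilibrium: 65.25 − 0.045Q = 7.75 + 0.061Q → Q* = 542.45283, P* = 40.83962.
At the floor P = 54.3, quantity demanded = (65.25 − 54.3)/0.045 = 243.33333.
Sellers' marginal cost at Q' = 243.33333: 7.75 + 0.061·243.33333 = 22.59333.
ΔQ = 542.45283 − 243.33333 = 299.1195; wedge = 54.3 − 22.59333 = 31.70667.
Welfare loss = ½ × 299.1195 × 31.70667 = $4742.04 thousand.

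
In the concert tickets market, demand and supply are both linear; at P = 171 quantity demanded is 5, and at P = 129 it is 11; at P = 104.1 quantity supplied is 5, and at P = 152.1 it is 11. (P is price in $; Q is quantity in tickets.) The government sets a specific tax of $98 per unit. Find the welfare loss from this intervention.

$320.13

Demand slope = (129 − 171)/(11 − 5) = −7, so P = 206 − 7Q.
Supply slope = (152.1 − 104.1)/(11 − 5) = 8, so P = 64.1 + 8Q.
Competitive equilibrium: 206 − 7Q = 64.1 + 8Q → Q* = 9.46, P* = 139.78.
With the tax, the buyer price exceeds the seller price by 98: (206 − 7Q) − (64.1 + 8Q) = 98 → Q' = 2.9267.
ΔQ = 9.46 − 2.9267 = 6.5333; the wedge equals the tax, 98.
DWL = ½ × 6.5333 × 98 = $320.13.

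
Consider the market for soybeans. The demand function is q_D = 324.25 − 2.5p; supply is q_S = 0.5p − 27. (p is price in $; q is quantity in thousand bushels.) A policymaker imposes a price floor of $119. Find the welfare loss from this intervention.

$27.55 thousand

In inverse form: demand p = 129.7 − 0.4q, supply p = 54 + 2q.
Competitive equilibrium: 129.7 − 0.4q = 54 + 2q → q* = 31.5417, p* = 117.0833.
At the floor p = 119, quantity demanded = (129.7 − 119)/0.4 = 26.75.
Sellers' marginal cost at q' = 26.75: 54 + 2·26.75 = 107.5.
Δq = 31.5417 − 26.75 = 4.7917; wedge = 119 − 107.5 = 11.5.
Deadweight loss = ½ × 4.7917 × 11.5 = $27.55 thousand.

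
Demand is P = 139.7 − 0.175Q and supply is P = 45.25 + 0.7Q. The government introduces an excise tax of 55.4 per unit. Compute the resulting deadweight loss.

1753.81

Competitive equilibrium: 139.7 − 0.175Q = 45.25 + 0.7Q → Q* = 107.9429, P* = 120.81.
With the tax, the buyer price exceeds the seller price by 55.4: (139.7 − 0.175Q) − (45.25 + 0.7Q) = 55.4 → Q' = 44.6286.
ΔQ = 107.9429 − 44.6286 = 63.3143; the wedge equals the tax, 55.4.
Welfare loss = ½ × 63.3143 × 55.4 = 1753.81.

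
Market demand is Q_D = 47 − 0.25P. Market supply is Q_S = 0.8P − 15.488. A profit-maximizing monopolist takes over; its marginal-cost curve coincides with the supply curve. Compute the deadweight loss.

506.49

In inverse form: demand P = 188 − 4Q, supply P = 19.36 + 1.25Q.
Competitive equilibrium: 188 − 4Q = 19.36 + 1.25Q → Q* = 32.1219, P* = 59.51238.
Marginal revenue: MR = 188 − 8Q. Set MR = MC: 188 − 8Q = 19.36 + 1.25Q → Q_m = 18.23135.
Price P_m = 188 − 4·18.23135 = 115.0746; MC(Q_m) = 19.36 + 1.25·18.23135 = 42.14919.
Competitive Q* = 32.1219, so ΔQ = 13.89055; wedge = 115.0746 − 42.14919 = 72.92541.
DWL = ½ × 13.89055 × 72.92541 = 506.49.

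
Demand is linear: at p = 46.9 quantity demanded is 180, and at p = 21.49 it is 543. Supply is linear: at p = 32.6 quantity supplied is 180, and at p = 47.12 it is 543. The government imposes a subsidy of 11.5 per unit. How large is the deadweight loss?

601.14

Demand slope = (21.49 − 46.9)/(543 − 180) = −0.07, so p = 59.5 − 0.07q.
Supply slope = (47.12 − 32.6)/(543 − 180) = 0.04, so p = 25.4 + 0.04q.
Competitive equilibrium: 59.5 − 0.07q = 25.4 + 0.04q → q* = 310, p* = 37.8.
The subsidy lowers effective supply by 11.5: p = 13.9 + 0.04q.
New quantity: 59.5 − 0.07q = 13.9 + 0.04q → q' = 414.5455.
Overproduction Δq = 414.5455 − 310 = 104.5455; wedge = subsidy = 11.5.
DWL = ½ × 104.5455 × 11.5 = 601.14.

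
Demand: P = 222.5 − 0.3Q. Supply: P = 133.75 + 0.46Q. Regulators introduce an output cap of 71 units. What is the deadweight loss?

Competitive equilibrium: 222.5 − 0.3Q = 133.75 + 0.46Q → Q* = 116.7763, P* = 187.4671.
At Q = 71: demand price = 222.5 − 0.3·71 = 201.2; supply price = 133.75 + 0.46·71 = 166.41.
ΔQ = 116.7763 − 71 = 45.7763; wedge = 201.2 − 166.41 = 34.79.
The triangle = ½ × 45.7763 × 34.79 = 796.28.

796.28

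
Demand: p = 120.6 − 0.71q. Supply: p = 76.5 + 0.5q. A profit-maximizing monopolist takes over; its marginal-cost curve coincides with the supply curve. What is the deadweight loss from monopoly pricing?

109.89

Competitive equilibrium: 120.6 − 0.71q = 76.5 + 0.5q → q* = 36.4463, p* = 94.7231.
Marginal revenue: MR = 120.6 − 1.42q. Set MR = MC: 120.6 − 1.42q = 76.5 + 0.5q → q_m = 22.9688.
Price p_m = 120.6 − 0.71·22.9688 = 104.2922; MC(q_m) = 76.5 + 0.5·22.9688 = 87.9844.
Competitive q* = 36.4463, so Δq = 13.4775; wedge = 104.2922 − 87.9844 = 16.3078.
Deadweight loss = ½ × 13.4775 × 16.3078 = 109.89.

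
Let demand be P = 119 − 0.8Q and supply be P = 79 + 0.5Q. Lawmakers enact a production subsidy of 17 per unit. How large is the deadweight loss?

111.15

Competitive equilibrium: 119 − 0.8Q = 79 + 0.5Q → Q* = 30.7692, P* = 94.3846.
The subsidy lowers effective supply by 17: P = 62 + 0.5Q.
New quantity: 119 − 0.8Q = 62 + 0.5Q → Q' = 43.8462.
Overproduction ΔQ = 43.8462 − 30.7692 = 13.077; wedge = subsidy = 17.
Deadweight loss = ½ × 13.077 × 17 = 111.15.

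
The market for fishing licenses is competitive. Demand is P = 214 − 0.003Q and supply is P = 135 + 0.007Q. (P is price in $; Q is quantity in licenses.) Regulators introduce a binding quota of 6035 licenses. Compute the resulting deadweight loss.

Competitive equilibrium: 214 − 0.003Q = 135 + 0.007Q → Q* = 7900, P* = 190.3.
At Q = 6035: demand price = 214 − 0.003·6035 = 195.895; supply price = 135 + 0.007·6035 = 177.245.
ΔQ = 7900 − 6035 = 1865; wedge = 195.895 − 177.245 = 18.65.
Welfare loss = ½ × 1865 × 18.65 = $17391.125.

$17391.125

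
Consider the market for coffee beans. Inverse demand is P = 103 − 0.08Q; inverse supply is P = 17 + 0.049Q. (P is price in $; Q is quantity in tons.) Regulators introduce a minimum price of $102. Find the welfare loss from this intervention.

Competitive equilibrium: 103 − 0.08Q = 17 + 0.049Q → Q* = 666.66667, P* = 49.66667.
At the floor P = 102, quantity demanded = (103 − 102)/0.08 = 12.5.
Sellers' marginal cost at Q' = 12.5: 17 + 0.049·12.5 = 17.6125.
ΔQ = 666.66667 − 12.5 = 654.16667; wedge = 102 − 17.6125 = 84.3875.
Welfare loss = ½ × 654.16667 × 84.3875 = $27601.74.

$27601.74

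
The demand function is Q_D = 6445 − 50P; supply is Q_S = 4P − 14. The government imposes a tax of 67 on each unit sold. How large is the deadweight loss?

8312.96

In inverse form: demand P = 128.9 − 0.02Q, supply P = 3.5 + 0.25Q.
Competitive equilibrium: 128.9 − 0.02Q = 3.5 + 0.25Q → Q* = 464.4444, P* = 119.6111.
With the tax, the buyer price exceeds the seller price by 67: (128.9 − 0.02Q) − (3.5 + 0.25Q) = 67 → Q' = 216.2963.
ΔQ = 464.4444 − 216.2963 = 248.1481; the wedge equals the tax, 67.
DWL = ½ × 248.1481 × 67 = 8312.96.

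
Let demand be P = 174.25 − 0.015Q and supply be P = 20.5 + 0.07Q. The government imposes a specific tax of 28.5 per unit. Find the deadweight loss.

Competitive equilibrium: 174.25 − 0.015Q = 20.5 + 0.07Q → Q* = 1808.8235, P* = 147.1176.
With the tax, the buyer price exceeds the seller price by 28.5: (174.25 − 0.015Q) − (20.5 + 0.07Q) = 28.5 → Q' = 1473.5294.
ΔQ = 1808.8235 − 1473.5294 = 335.2941; the wedge equals the tax, 28.5.
The triangle = ½ × 335.2941 × 28.5 = 4777.94.

4777.94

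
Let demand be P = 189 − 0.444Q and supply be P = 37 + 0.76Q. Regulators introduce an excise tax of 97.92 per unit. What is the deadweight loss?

Competitive equilibrium: 189 − 0.444Q = 37 + 0.76Q → Q* = 126.2458, P* = 132.9468.
With the tax, the buyer price exceeds the seller price by 97.92: (189 − 0.444Q) − (37 + 0.76Q) = 97.92 → Q' = 44.9169.
ΔQ = 126.2458 − 44.9169 = 81.3289; the wedge equals the tax, 97.92.
Welfare loss = ½ × 81.3289 × 97.92 = 3981.86.

3981.86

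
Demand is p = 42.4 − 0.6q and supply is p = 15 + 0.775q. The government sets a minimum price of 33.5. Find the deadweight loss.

17.84

Competitive equilibrium: 42.4 − 0.6q = 15 + 0.775q → q* = 19.9273, p* = 30.4436.
At the floor p = 33.5, quantity demanded = (42.4 − 33.5)/0.6 = 14.8333.
Sellers' marginal cost at q' = 14.8333: 15 + 0.775·14.8333 = 26.4958.
Δq = 19.9273 − 14.8333 = 5.094; wedge = 33.5 − 26.4958 = 7.0042.
The triangle = ½ × 5.094 × 7.0042 = 17.84.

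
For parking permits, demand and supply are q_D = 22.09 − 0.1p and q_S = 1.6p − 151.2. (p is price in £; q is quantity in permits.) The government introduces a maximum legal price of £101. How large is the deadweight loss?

£11.90

In inverse form: demand p = 220.9 − 10q, supply p = 94.5 + 0.625q.
Competitive equilibrium: 220.9 − 10q = 94.5 + 0.625q → q* = 11.8965, p* = 101.9353.
At the ceiling p = 101, quantity supplied = (101 − 94.5)/0.625 = 10.4.
Willingness to pay at q' = 10.4: 220.9 − 10·10.4 = 116.9.
Δq = 11.8965 − 10.4 = 1.4965; wedge = 116.9 − 101 = 15.9.
Deadweight loss = ½ × 1.4965 × 15.9 = £11.90.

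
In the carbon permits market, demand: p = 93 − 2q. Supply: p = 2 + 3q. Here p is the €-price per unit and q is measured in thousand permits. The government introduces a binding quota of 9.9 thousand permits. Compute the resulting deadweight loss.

Competitive equilibrium: 93 − 2q = 2 + 3q → q* = 18.2, p* = 56.6.
At q = 9.9: demand price = 93 − 2·9.9 = 73.2; supply price = 2 + 3·9.9 = 31.7.
Δq = 18.2 − 9.9 = 8.3; wedge = 73.2 − 31.7 = 41.5.
The triangle = ½ × 8.3 × 41.5 = €172.225 thousand.

€172.225 thousand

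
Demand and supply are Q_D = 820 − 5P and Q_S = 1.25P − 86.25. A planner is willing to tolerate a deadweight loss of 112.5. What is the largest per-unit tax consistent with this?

15

In inverse form: demand P = 164 − 0.2Q, supply P = 69 + 0.8Q.
Competitive equilibrium: 164 − 0.2Q = 69 + 0.8Q → Q* = 95, P* = 145.
A tax t gives ΔQ = t/1 and wedge t, so DWL = t²/2.
t²/2 = 112.5 → t² = 225 → t = 15.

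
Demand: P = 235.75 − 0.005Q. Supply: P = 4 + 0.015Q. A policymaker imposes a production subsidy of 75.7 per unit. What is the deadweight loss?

Competitive equilibrium: 235.75 − 0.005Q = 4 + 0.015Q → Q* = 11587.5, P* = 177.8125.
The subsidy lowers effective supply by 75.7: P = 0.015Q − 71.7.
New quantity: 235.75 − 0.005Q = 0.015Q − 71.7 → Q' = 15372.5.
Overproduction ΔQ = 15372.5 − 11587.5 = 3785; wedge = subsidy = 75.7.
Welfare loss = ½ × 3785 × 75.7 = 143262.25.

143262.25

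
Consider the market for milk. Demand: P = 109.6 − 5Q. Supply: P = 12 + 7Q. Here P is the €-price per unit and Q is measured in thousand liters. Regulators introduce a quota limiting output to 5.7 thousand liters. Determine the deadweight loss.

€35.53 thousand

Competitive equilibrium: 109.6 − 5Q = 12 + 7Q → Q* = 8.1333, P* = 68.9333.
At Q = 5.7: demand price = 109.6 − 5·5.7 = 81.1; supply price = 12 + 7·5.7 = 51.9.
ΔQ = 8.1333 − 5.7 = 2.4333; wedge = 81.1 − 51.9 = 29.2.
Welfare loss = ½ × 2.4333 × 29.2 = €35.53 thousand.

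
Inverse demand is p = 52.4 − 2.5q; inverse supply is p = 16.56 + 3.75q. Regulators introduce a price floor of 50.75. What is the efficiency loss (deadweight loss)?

Competitive equilibrium: 52.4 − 2.5q = 16.56 + 3.75q → q* = 5.7344, p* = 38.064.
At the floor p = 50.75, quantity demanded = (52.4 − 50.75)/2.5 = 0.66.
Sellers' marginal cost at q' = 0.66: 16.56 + 3.75·0.66 = 19.035.
Δq = 5.7344 − 0.66 = 5.0744; wedge = 50.75 − 19.035 = 31.715.
DWL = ½ × 5.0744 × 31.715 = 80.47.

80.47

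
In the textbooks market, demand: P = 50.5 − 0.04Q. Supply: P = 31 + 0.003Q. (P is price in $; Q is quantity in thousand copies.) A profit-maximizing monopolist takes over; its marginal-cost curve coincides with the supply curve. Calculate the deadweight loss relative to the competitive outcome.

$1026.92 thousand

Competitive equilibrium: 50.5 − 0.04Q = 31 + 0.003Q → Q* = 453.4884, P* = 32.3605.
Marginal revenue: MR = 50.5 − 0.08Q. Set MR = MC: 50.5 − 0.08Q = 31 + 0.003Q → Q_m = 234.9398.
Price P_m = 50.5 − 0.04·234.9398 = 41.1024; MC(Q_m) = 31 + 0.003·234.9398 = 31.7048.
Competitive Q* = 453.4884, so ΔQ = 218.5486; wedge = 41.1024 − 31.7048 = 9.3976.
DWL = ½ × 218.5486 × 9.3976 = $1026.92 thousand.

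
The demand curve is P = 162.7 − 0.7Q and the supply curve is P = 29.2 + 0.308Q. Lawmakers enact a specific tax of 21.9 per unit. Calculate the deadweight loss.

Competitive equilibrium: 162.7 − 0.7Q = 29.2 + 0.308Q → Q* = 132.4405, P* = 69.9917.
With the tax, the buyer price exceeds the seller price by 21.9: (162.7 − 0.7Q) − (29.2 + 0.308Q) = 21.9 → Q' = 110.7143.
ΔQ = 132.4405 − 110.7143 = 21.7262; the wedge equals the tax, 21.9.
Deadweight loss = ½ × 21.7262 × 21.9 = 237.90.

237.90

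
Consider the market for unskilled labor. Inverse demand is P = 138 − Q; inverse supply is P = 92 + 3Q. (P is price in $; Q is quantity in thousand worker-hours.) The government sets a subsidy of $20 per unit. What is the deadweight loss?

Competitive equilibrium: 138 − Q = 92 + 3Q → Q* = 11.5, P* = 126.5.
The subsidy lowers effective supply by 20: P = 72 + 3Q.
New quantity: 138 − Q = 72 + 3Q → Q' = 16.5.
Overproduction ΔQ = 16.5 − 11.5 = 5; wedge = subsidy = 20.
DWL = ½ × 5 × 20 = $50 thousand.

$50 thousand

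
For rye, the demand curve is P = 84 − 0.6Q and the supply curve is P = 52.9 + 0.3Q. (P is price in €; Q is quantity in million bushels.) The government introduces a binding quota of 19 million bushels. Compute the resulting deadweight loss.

€108.89 million

Competitive equilibrium: 84 − 0.6Q = 52.9 + 0.3Q → Q* = 34.5556, P* = 63.2667.
At Q = 19: demand price = 84 − 0.6·19 = 72.6; supply price = 52.9 + 0.3·19 = 58.6.
ΔQ = 34.5556 − 19 = 15.5556; wedge = 72.6 − 58.6 = 14.
Welfare loss = ½ × 15.5556 × 14 = €108.89 million.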